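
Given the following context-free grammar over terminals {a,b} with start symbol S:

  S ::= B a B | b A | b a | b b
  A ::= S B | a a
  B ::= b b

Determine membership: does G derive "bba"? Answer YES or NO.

CNF form of G:
  S -> B X2 | T1 A | T1 T0 | T1 T1
  A -> S B | T0 T0
  B -> T1 T1
  T0 -> a
  T1 -> b
  X2 -> T0 B

CYK table (by increasing span):
  T[0,0] 'b' = {T1}  orig:{}
  T[1,1] 'b' = {T1}  orig:{}
  T[2,2] 'a' = {T0}  orig:{}
  T[0,1] 'bb' = {B,S}
  T[1,2] 'ba' = {S}
  T[0,2] 'bba' = ∅

S ∉ T[0,2] ⇒ NO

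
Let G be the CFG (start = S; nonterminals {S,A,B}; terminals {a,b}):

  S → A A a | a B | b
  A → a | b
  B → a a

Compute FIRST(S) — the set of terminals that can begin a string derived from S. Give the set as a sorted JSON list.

FIRST iteration:
pass 1:
  A via A→a: +{a}
  A via A→b: +{b}
  B via B→a a: +{a}
  S via S→A A a: +{a,b}
  S: {a,b}  A: {a,b}  B: {a}
pass 2: (no change)
  S: {a,b}  A: {a,b}  B: {a}

FIRST(S) = ["a", "b"]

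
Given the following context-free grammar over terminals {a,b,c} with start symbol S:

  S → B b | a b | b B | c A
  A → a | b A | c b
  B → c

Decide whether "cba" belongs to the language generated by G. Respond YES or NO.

Convert to CNF:
  S -> B T0 | T0 B | T1 A | T2 T0
  A -> T0 A | T1 T0 | a
  B -> c
  T0 -> b
  T1 -> c
  T2 -> a

CYK table (by increasing span):
  T[0,0] 'c' = {B,T1}  orig:{B}
  T[1,1] 'b' = {T0}  orig:{}
  T[2,2] 'a' = {A,T2}  orig:{A}
  T[0,1] 'cb' = {A,S}
  T[1,2] 'ba' = {A}
  T[0,2] 'cba' = {S}

S ∈ T[0,2] ⇒ YES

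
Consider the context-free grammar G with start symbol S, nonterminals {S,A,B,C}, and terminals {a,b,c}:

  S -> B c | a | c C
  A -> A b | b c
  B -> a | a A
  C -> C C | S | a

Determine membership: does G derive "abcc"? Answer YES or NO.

CNF form of G:
  S -> B T1 | T1 C | a
  A -> A T0 | T0 T1
  B -> T2 A | a
  C -> B T1 | C C | T1 C | a
  T0 -> b
  T1 -> c
  T2 -> a

CYK table (by increasing span):
  cell(0,0) a: {B,C,S,T2}  orig:{B,C,S}
  cell(1,1) b: {T0}  orig:{}
  cell(2,2) c: {T1}  orig:{}
  cell(3,3) c: {T1}  orig:{}
  cell(0,1) ab: ∅
  cell(1,2) bc: {A}
  cell(2,3) cc: ∅
  cell(0,2) abc: {B}
  cell(1,3) bcc: ∅
  cell(0,3) abcc: {C,S}

S ∈ T[0,3] ⇒ YES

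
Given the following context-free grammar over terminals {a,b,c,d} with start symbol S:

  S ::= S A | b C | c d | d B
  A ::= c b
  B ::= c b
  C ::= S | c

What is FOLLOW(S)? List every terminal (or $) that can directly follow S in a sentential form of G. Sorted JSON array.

FIRST iteration:
iter 1:
  A via A→c b: +{c}
  B via B→c b: +{c}
  C via C→c: +{c}
  S via S→b C: +{b}
  S via S→c d: +{c}
  S via S→d B: +{d}
  FIRST[S]={b,c,d}  FIRST[A]={c}  FIRST[B]={c}  FIRST[C]={c}
iter 2:
  C via C→S: +{b,d}
  FIRST[S]={b,c,d}  FIRST[A]={c}  FIRST[B]={c}  FIRST[C]={b,c,d}
iter 3: — fixpoint
  FIRST[S]={b,c,d}  FIRST[A]={c}  FIRST[B]={c}  FIRST[C]={b,c,d}

FOLLOW iteration:
initialize: $ ∈ FOLLOW(S)
pass 1:
  S→S A: FOLLOW(S) ⊇ FIRST(A) = {c}; new: +{c}
  S→S A: FOLLOW(A) ⊇ FOLLOW(S) ⊇ {$,c}; new: +{$,c}
  S→b C: FOLLOW(C) ⊇ FOLLOW(S) ⊇ {$,c}; new: +{$,c}
  S→d B: FOLLOW(B) ⊇ FOLLOW(S) ⊇ {$,c}; new: +{$,c}
  S: {$,c}  A: {$,c}  B: {$,c}  C: {$,c}
pass 2: done
  S: {$,c}  A: {$,c}  B: {$,c}  C: {$,c}

FOLLOW(S) = ["$", "c"]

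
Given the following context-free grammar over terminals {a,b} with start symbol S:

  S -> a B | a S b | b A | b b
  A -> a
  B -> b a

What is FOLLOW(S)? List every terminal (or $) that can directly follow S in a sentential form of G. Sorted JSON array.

FIRST sets, iterate to fixpoint:
iter 1:
  A via A→a: +{a}
  B via B→b a: +{b}
  S via S→a B: +{a}
  S via S→b A: +{b}
  FIRST(S)={a,b}  FIRST(A)={a}  FIRST(B)={b}
iter 2: done
  FIRST(S)={a,b}  FIRST(A)={a}  FIRST(B)={b}

Compute FOLLOW by fixpoint:
seed FOLLOW(S) with $
[1]
  S→a B: FOLLOW(B) ⊇ FOLLOW(S) ⊇ {$}; new: +{$}
  S→a S b: FOLLOW(S) ⊇ FIRST(b) = {b}; new: +{b}
  S→b A: FOLLOW(A) ⊇ FOLLOW(S) ⊇ {$,b}; new: +{$,b}
  FOLLOW[S]={$,b}  FOLLOW[A]={$,b}  FOLLOW[B]={$}
[2]
  S→a B: FOLLOW(B) ⊇ FOLLOW(S) ⊇ {$,b}; new: +{b}
  FOLLOW[S]={$,b}  FOLLOW[A]={$,b}  FOLLOW[B]={$,b}
[3] (stable)
  FOLLOW[S]={$,b}  FOLLOW[A]={$,b}  FOLLOW[B]={$,b}

FOLLOW(S) = ["$", "b"]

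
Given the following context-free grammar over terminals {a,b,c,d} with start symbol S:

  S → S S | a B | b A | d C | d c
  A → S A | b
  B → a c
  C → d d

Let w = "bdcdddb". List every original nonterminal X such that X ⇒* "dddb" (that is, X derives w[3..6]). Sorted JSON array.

Convert to CNF:
  S -> S S | T0 B | T2 C | T2 T1 | T3 A
  A -> S A | b
  B -> T0 T1
  C -> T2 T2
  T0 -> a
  T1 -> c
  T2 -> d
  T3 -> b

Fill CYK table bottom-up — only the sub-triangle for w[3..6]:
  cell(3,3) d: {T2}  orig:{}
  cell(4,4) d: {T2}  orig:{}
  cell(5,5) d: {T2}  orig:{}
  cell(6,6) b: {A,T3}  orig:{A}
  cell(3,4) dd: {C}
  cell(4,5) dd: {C}
  cell(5,6) db: ∅
  cell(3,5) ddd: {S}
  cell(4,6) ddb: ∅
  cell(3,6) dddb: {A}

Original NTs in T[3,6] deriving "dddb": ["A"]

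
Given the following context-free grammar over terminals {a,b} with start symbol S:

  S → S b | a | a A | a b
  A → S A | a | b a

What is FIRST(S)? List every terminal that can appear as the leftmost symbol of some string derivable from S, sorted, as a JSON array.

FIRST sets, iterate to fixpoint:
iter 1:
  A via A→a: +{a}
  A via A→b a: +{b}
  S via S→a: +{a}
  FIRST(S)={a}  FIRST(A)={a,b}
iter 2: (no change)
  FIRST(S)={a}  FIRST(A)={a,b}

FIRST(S) = ["a"]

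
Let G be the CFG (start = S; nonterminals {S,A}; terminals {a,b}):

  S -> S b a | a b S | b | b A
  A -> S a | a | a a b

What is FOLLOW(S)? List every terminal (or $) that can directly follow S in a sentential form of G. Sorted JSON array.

FIRST sets, iterate to fixpoint:
[1]
  A via A→a: +{a}
  S via S→a b S: +{a}
  S via S→b: +{b}
  FIRST(S)={a,b}  FIRST(A)={a}
[2]
  A via A→S a: +{b}
  FIRST(S)={a,b}  FIRST(A)={a,b}
[3] (no change)
  FIRST(S)={a,b}  FIRST(A)={a,b}

FOLLOW sets:
seed FOLLOW(S) with $
round 1:
  A→S a: FOLLOW(S) ⊇ FIRST(a) = {a}; new: +{a}
  S→S b a: FOLLOW(S) ⊇ FIRST(b) = {b}; new: +{b}
  S→b A: FOLLOW(A) ⊇ FOLLOW(S) ⊇ {$,a,b}; new: +{$,a,b}
  S: {$,a,b}  A: {$,a,b}
round 2: (stable)
  S: {$,a,b}  A: {$,a,b}

FOLLOW(S) = ["$", "a", "b"]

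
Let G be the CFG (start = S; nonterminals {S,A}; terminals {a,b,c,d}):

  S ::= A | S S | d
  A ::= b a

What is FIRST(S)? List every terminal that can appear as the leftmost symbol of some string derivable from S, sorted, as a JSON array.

FIRST sets, iterate to fixpoint:
[1]
  A via A→b a: +{b}
  S via S→A: +{b}
  S via S→d: +{d}
  FIRST[S]={b,d}  FIRST[A]={b}
[2] (no change)
  FIRST[S]={b,d}  FIRST[A]={b}

FIRST(S) = ["b", "d"]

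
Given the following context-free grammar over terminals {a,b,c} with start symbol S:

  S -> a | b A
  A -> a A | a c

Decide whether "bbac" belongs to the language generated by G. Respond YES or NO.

CNF form of G:
  S -> T2 A | a
  A -> T0 A | T0 T1
  T0 -> a
  T1 -> c
  T2 -> b

CYK table (by increasing span):
  [0..0]={T2}  "b"  orig:{}
  [1..1]={T2}  "b"  orig:{}
  [2..2]={S,T0}  "a"  orig:{S}
  [3..3]={T1}  "c"  orig:{}
  [0..1]=∅  "bb"
  [1..2]=∅  "ba"
  [2..3]={A}  "ac"
  [0..2]=∅  "bba"
  [1..3]={S}  "bac"
  [0..3]=∅  "bbac"

S ∉ T[0,3] ⇒ NO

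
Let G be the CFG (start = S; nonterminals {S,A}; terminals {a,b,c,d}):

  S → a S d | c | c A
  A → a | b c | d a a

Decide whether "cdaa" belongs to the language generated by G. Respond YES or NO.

Convert to CNF:
  S -> T1 A | T3 X5 | c
  A -> T0 T1 | T2 X4 | a
  T0 -> b
  T1 -> c
  T2 -> d
  T3 -> a
  X4 -> T3 T3
  X5 -> S T2

CYK table (by increasing span):
  cell(0,0) c: {S,T1}  orig:{S}
  cell(1,1) d: {T2}  orig:{}
  cell(2,2) a: {A,T3}  orig:{A}
  cell(3,3) a: {A,T3}  orig:{A}
  cell(0,1) cd: {X5}  orig:{}
  cell(1,2) da: ∅
  cell(2,3) aa: {X4}  orig:{}
  cell(0,2) cda: ∅
  cell(1,3) daa: {A}
  cell(0,3) cdaa: {S}

S ∈ T[0,3] ⇒ YES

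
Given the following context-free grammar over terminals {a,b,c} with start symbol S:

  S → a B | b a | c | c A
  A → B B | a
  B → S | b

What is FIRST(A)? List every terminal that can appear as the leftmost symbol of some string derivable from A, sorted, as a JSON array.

Compute FIRST by fixpoint:
round 1:
  A via A→a: +{a}
  B via B→b: +{b}
  S via S→a B: +{a}
  S via S→b a: +{b}
  S via S→c: +{c}
  FIRST[S]={a,b,c}  FIRST[A]={a}  FIRST[B]={b}
round 2:
  A via A→B B: +{b}
  B via B→S: +{a,c}
  FIRST[S]={a,b,c}  FIRST[A]={a,b}  FIRST[B]={a,b,c}
round 3:
  A via A→B B: +{c}
  FIRST[S]={a,b,c}  FIRST[A]={a,b,c}  FIRST[B]={a,b,c}
round 4: (stable)
  FIRST[S]={a,b,c}  FIRST[A]={a,b,c}  FIRST[B]={a,b,c}

FIRST(A) = ["a", "b", "c"]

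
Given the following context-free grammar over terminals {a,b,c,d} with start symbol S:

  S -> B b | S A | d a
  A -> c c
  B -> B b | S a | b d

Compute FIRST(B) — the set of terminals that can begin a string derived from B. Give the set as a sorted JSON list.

Compute FIRST by fixpoint:
pass 1:
  A via A→c c: +{c}
  B via B→b d: +{b}
  S via S→B b: +{b}
  S via S→d a: +{d}
  FIRST(S)={b,d}  FIRST(A)={c}  FIRST(B)={b}
pass 2:
  B via B→S a: +{d}
  FIRST(S)={b,d}  FIRST(A)={c}  FIRST(B)={b,d}
pass 3: — fixpoint
  FIRST(S)={b,d}  FIRST(A)={c}  FIRST(B)={b,d}

FIRST(B) = ["b", "d"]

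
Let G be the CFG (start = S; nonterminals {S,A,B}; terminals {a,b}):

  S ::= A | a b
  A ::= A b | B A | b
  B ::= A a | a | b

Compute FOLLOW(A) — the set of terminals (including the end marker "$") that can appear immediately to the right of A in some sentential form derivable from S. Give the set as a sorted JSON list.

FIRST sets, iterate to fixpoint:
iter 1:
  A via A→b: +{b}
  B via B→A a: +{b}
  B via B→a: +{a}
  S via S→A: +{b}
  S via S→a b: +{a}
  S: {a,b}  A: {b}  B: {a,b}
iter 2:
  A via A→B A: +{a}
  S: {a,b}  A: {a,b}  B: {a,b}
iter 3: (no change)
  S: {a,b}  A: {a,b}  B: {a,b}

FOLLOW sets:
initialize: $ ∈ FOLLOW(S)
iter 1:
  A→A b: FOLLOW(A) ⊇ FIRST(b) = {b}; new: +{b}
  A→B A: FOLLOW(B) ⊇ FIRST(A) = {a,b}; new: +{a,b}
  B→A a: FOLLOW(A) ⊇ FIRST(a) = {a}; new: +{a}
  S→A: FOLLOW(A) ⊇ FOLLOW(S) ⊇ {$}; new: +{$}
  FOLLOW[S]={$}  FOLLOW[A]={$,a,b}  FOLLOW[B]={a,b}
iter 2: (no change)
  FOLLOW[S]={$}  FOLLOW[A]={$,a,b}  FOLLOW[B]={a,b}

FOLLOW(A) = ["$", "a", "b"]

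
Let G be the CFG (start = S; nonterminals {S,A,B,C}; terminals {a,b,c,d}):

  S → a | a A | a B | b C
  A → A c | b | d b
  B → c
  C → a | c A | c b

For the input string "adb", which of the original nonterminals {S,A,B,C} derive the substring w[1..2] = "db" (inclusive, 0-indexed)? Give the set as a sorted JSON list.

CNF form of G:
  S -> T2 C | T3 A | T3 B | a
  A -> A T0 | T1 T2 | b
  B -> c
  C -> T0 A | T0 T2 | a
  T0 -> c
  T1 -> d
  T2 -> b
  T3 -> a

CYK table (by increasing span) (cells [i..j] with 1 ≤ i ≤ j ≤ 2 only):
  [1..1]={T1}  "d"  orig:{}
  [2..2]={A,T2}  "b"  orig:{A}
  [1..2]={A}  "db"

Original NTs in T[1,2] deriving "db": ["A"]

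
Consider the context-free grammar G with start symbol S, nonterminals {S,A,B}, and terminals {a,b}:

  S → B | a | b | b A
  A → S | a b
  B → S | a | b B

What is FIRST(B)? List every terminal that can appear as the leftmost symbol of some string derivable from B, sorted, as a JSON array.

FIRST sets, iterate to fixpoint:
[1]
  A via A→a b: +{a}
  B via B→a: +{a}
  B via B→b B: +{b}
  S via S→B: +{a,b}
  FIRST(S)={a,b}  FIRST(A)={a}  FIRST(B)={a,b}
[2]
  A via A→S: +{b}
  FIRST(S)={a,b}  FIRST(A)={a,b}  FIRST(B)={a,b}
[3] — fixpoint
  FIRST(S)={a,b}  FIRST(A)={a,b}  FIRST(B)={a,b}

FIRST(B) = ["a", "b"]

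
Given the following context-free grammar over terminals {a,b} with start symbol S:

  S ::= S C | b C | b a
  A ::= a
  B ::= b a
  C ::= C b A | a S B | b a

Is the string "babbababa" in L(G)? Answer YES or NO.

Convert to CNF:
  S -> S C | T0 C | T0 T1
  A -> a
  B -> T0 T1
  C -> C X2 | T0 T1 | T1 X3
  T0 -> b
  T1 -> a
  X2 -> T0 A
  X3 -> S B

CYK table (by increasing span):
  cell(0,0) b: {T0}  orig:{}
  cell(1,1) a: {A,T1}  orig:{A}
  cell(2,2) b: {T0}  orig:{}
  cell(3,3) b: {T0}  orig:{}
  cell(4,4) a: {A,T1}  orig:{A}
  cell(5,5) b: {T0}  orig:{}
  cell(6,6) a: {A,T1}  orig:{A}
  cell(7,7) b: {T0}  orig:{}
  cell(8,8) a: {A,T1}  orig:{A}
  cell(0,1) ba: {B,C,S,X2}  orig:{B,C,S}
  cell(1,2) ab: ∅
  cell(2,3) bb: ∅
  cell(3,4) ba: {B,C,S,X2}  orig:{B,C,S}
  cell(4,5) ab: ∅
  cell(5,6) ba: {B,C,S,X2}  orig:{B,C,S}
  cell(6,7) ab: ∅
  cell(7,8) ba: {B,C,S,X2}  orig:{B,C,S}
  cell(0,2) bab: ∅
  cell(1,3) abb: ∅
  cell(2,4) bba: {S}
  cell(3,5) bab: ∅
  cell(4,6) aba: ∅
  cell(5,7) bab: ∅
  cell(6,8) aba: ∅
  cell(0,3) babb: ∅
  cell(1,4) abba: ∅
  cell(2,5) bbab: ∅
  cell(3,6) baba: {C,S,X3}  orig:{C,S}
  cell(4,7) abab: ∅
  cell(5,8) baba: {C,S,X3}  orig:{C,S}
  cell(0,4) babba: ∅
  cell(1,5) abbab: ∅
  cell(2,6) bbaba: {S,X3}  orig:{S}
  cell(3,7) babab: ∅
  cell(4,8) ababa: {C}
  cell(0,5) babbab: ∅
  cell(1,6) abbaba: {C}
  cell(2,7) bbabab: ∅
  cell(3,8) bababa: {C,S,X3}  orig:{C,S}
  cell(0,6) babbaba: {S}
  cell(1,7) abbabab: ∅
  cell(2,8) bbababa: {S,X3}  orig:{S}
  cell(0,7) babbabab: ∅
  cell(1,8) abbababa: {C}
  cell(0,8) babbababa: {S,X3}  orig:{S}

S ∈ T[0,8] ⇒ YES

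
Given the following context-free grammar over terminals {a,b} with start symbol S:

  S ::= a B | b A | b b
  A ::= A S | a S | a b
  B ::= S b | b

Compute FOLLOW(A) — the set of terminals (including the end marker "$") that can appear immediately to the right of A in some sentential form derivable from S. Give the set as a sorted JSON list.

FIRST iteration:
[1]
  A via A→a S: +{a}
  B via B→b: +{b}
  S via S→a B: +{a}
  S via S→b A: +{b}
  FIRST[S]={a,b}  FIRST[A]={a}  FIRST[B]={b}
[2]
  B via B→S b: +{a}
  FIRST[S]={a,b}  FIRST[A]={a}  FIRST[B]={a,b}
[3] — fixpoint
  FIRST[S]={a,b}  FIRST[A]={a}  FIRST[B]={a,b}

Compute FOLLOW by fixpoint:
seed FOLLOW(S) with $
[1]
  A→A S: FOLLOW(A) ⊇ FIRST(S) = {a,b}; new: +{a,b}
  A→A S: FOLLOW(S) ⊇ FOLLOW(A) ⊇ {a,b}; new: +{a,b}
  S→a B: FOLLOW(B) ⊇ FOLLOW(S) ⊇ {$,a,b}; new: +{$,a,b}
  S→b A: FOLLOW(A) ⊇ FOLLOW(S) ⊇ {$,a,b}; new: +{$}
  FOLLOW(S)={$,a,b}  FOLLOW(A)={$,a,b}  FOLLOW(B)={$,a,b}
[2] (no change)
  FOLLOW(S)={$,a,b}  FOLLOW(A)={$,a,b}  FOLLOW(B)={$,a,b}

FOLLOW(A) = ["$", "a", "b"]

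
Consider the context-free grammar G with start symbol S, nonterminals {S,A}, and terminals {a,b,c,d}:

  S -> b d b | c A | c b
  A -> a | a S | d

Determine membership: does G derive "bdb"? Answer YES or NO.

Convert to CNF:
  S -> T1 X4 | T3 A | T3 T1
  A -> T0 S | a | d
  T0 -> a
  T1 -> b
  T2 -> d
  T3 -> c
  X4 -> T2 T1

CYK table (by increasing span):
  T[0,0] 'b' = {T1}  orig:{}
  T[1,1] 'd' = {A,T2}  orig:{A}
  T[2,2] 'b' = {T1}  orig:{}
  T[0,1] 'bd' = ∅
  T[1,2] 'db' = {X4}  orig:{}
  T[0,2] 'bdb' = {S}

S ∈ T[0,2] ⇒ YES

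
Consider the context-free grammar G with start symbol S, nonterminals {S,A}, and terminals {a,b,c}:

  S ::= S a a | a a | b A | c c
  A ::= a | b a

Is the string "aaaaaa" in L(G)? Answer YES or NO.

CNF form of G:
  S -> S X3 | T0 A | T1 T1 | T2 T2
  A -> T0 T1 | a
  T0 -> b
  T1 -> a
  T2 -> c
  X3 -> T1 T1

Fill CYK table bottom-up:
  cell(0,0) a: {A,T1}  orig:{A}
  cell(1,1) a: {A,T1}  orig:{A}
  cell(2,2) a: {A,T1}  orig:{A}
  cell(3,3) a: {A,T1}  orig:{A}
  cell(4,4) a: {A,T1}  orig:{A}
  cell(5,5) a: {A,T1}  orig:{A}
  cell(0,1) aa: {S,X3}  orig:{S}
  cell(1,2) aa: {S,X3}  orig:{S}
  cell(2,3) aa: {S,X3}  orig:{S}
  cell(3,4) aa: {S,X3}  orig:{S}
  cell(4,5) aa: {S,X3}  orig:{S}
  cell(0,2) aaa: ∅
  cell(1,3) aaa: ∅
  cell(2,4) aaa: ∅
  cell(3,5) aaa: ∅
  cell(0,3) aaaa: {S}
  cell(1,4) aaaa: {S}
  cell(2,5) aaaa: {S}
  cell(0,4) aaaaa: ∅
  cell(1,5) aaaaa: ∅
  cell(0,5) aaaaaa: {S}

S ∈ T[0,5] ⇒ YES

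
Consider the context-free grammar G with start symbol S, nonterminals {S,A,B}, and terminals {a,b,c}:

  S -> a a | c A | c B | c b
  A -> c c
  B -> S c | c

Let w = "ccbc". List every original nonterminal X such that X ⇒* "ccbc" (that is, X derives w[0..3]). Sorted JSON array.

CNF form of G:
  S -> T0 A | T0 B | T0 T2 | T1 T1
  A -> T0 T0
  B -> S T0 | c
  T0 -> c
  T1 -> a
  T2 -> b

CYK fill, restricted to cells inside w[0..3]:
  cell(0,0) c: {B,T0}  orig:{B}
  cell(1,1) c: {B,T0}  orig:{B}
  cell(2,2) b: {T2}  orig:{}
  cell(3,3) c: {B,T0}  orig:{B}
  cell(0,1) cc: {A,S}
  cell(1,2) cb: {S}
  cell(2,3) bc: ∅
  cell(0,2) ccb: ∅
  cell(1,3) cbc: {B}
  cell(0,3) ccbc: {S}

Original NTs in T[0,3] deriving "ccbc": ["S"]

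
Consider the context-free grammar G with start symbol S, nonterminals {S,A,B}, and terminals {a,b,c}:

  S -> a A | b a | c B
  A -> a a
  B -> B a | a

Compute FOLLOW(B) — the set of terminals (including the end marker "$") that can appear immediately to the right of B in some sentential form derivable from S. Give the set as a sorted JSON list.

Compute FIRST by fixpoint:
round 1:
  A via A→a a: +{a}
  B via B→a: +{a}
  S via S→a A: +{a}
  S via S→b a: +{b}
  S via S→c B: +{c}
  S: {a,b,c}  A: {a}  B: {a}
round 2: (no change)
  S: {a,b,c}  A: {a}  B: {a}

Compute FOLLOW by fixpoint:
FOLLOW(S) := {$}
[1]
  B→B a: FOLLOW(B) ⊇ FIRST(a) = {a}; new: +{a}
  S→a A: FOLLOW(A) ⊇ FOLLOW(S) ⊇ {$}; new: +{$}
  S→c B: FOLLOW(B) ⊇ FOLLOW(S) ⊇ {$}; new: +{$}
  FOLLOW[S]={$}  FOLLOW[A]={$}  FOLLOW[B]={$,a}
[2] — fixpoint
  FOLLOW[S]={$}  FOLLOW[A]={$}  FOLLOW[B]={$,a}

FOLLOW(B) = ["$", "a"]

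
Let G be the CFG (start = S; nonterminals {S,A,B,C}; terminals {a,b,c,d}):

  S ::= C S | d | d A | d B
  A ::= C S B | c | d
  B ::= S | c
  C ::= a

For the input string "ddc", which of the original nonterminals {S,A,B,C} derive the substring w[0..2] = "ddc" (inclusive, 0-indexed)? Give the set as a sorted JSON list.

CNF form of G:
  S -> C S | T0 A | T0 B | d
  A -> C X1 | c | d
  B -> C S | T0 A | T0 B | c | d
  C -> a
  T0 -> d
  X1 -> S B

CYK table (by increasing span), restricted to cells inside w[0..2]:
  T[0,0] 'd' = {A,B,S,T0}  orig:{A,B,S}
  T[1,1] 'd' = {A,B,S,T0}  orig:{A,B,S}
  T[2,2] 'c' = {A,B}
  T[0,1] 'dd' = {B,S,X1}  orig:{B,S}
  T[1,2] 'dc' = {B,S,X1}  orig:{B,S}
  T[0,2] 'ddc' = {B,S,X1}  orig:{B,S}

Original NTs in T[0,2] deriving "ddc": ["B", "S"]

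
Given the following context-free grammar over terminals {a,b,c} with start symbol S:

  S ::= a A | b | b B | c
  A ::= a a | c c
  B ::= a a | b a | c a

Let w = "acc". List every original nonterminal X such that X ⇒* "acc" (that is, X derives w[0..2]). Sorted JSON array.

Convert to CNF:
  S -> T0 A | T2 B | b | c
  A -> T0 T0 | T1 T1
  B -> T0 T0 | T1 T0 | T2 T0
  T0 -> a
  T1 -> c
  T2 -> b

Fill CYK table bottom-up (cells [i..j] with 0 ≤ i ≤ j ≤ 2 only):
  T[0,0] 'a' = {T0}  orig:{}
  T[1,1] 'c' = {S,T1}  orig:{S}
  T[2,2] 'c' = {S,T1}  orig:{S}
  T[0,1] 'ac' = ∅
  T[1,2] 'cc' = {A}
  T[0,2] 'acc' = {S}

Original NTs in T[0,2] deriving "acc": ["S"]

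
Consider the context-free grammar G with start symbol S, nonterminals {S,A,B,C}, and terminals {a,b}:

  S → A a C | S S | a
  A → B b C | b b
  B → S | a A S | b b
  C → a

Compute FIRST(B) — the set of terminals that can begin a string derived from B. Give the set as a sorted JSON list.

Compute FIRST by fixpoint:
pass 1:
  A via A→b b: +{b}
  B via B→a A S: +{a}
  B via B→b b: +{b}
  C via C→a: +{a}
  S via S→A a C: +{b}
  S via S→a: +{a}
  FIRST(S)={a,b}  FIRST(A)={b}  FIRST(B)={a,b}  FIRST(C)={a}
pass 2:
  A via A→B b C: +{a}
  FIRST(S)={a,b}  FIRST(A)={a,b}  FIRST(B)={a,b}  FIRST(C)={a}
pass 3: — fixpoint
  FIRST(S)={a,b}  FIRST(A)={a,b}  FIRST(B)={a,b}  FIRST(C)={a}

FIRST(B) = ["a", "b"]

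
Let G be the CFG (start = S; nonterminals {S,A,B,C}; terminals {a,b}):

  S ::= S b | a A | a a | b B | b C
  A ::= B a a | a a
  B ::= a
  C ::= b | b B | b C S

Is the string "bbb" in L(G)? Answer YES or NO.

Convert to CNF:
  S -> S T1 | T0 A | T0 T0 | T1 B | T1 C
  A -> B X2 | T0 T0
  B -> a
  C -> T1 B | T1 X3 | b
  T0 -> a
  T1 -> b
  X2 -> T0 T0
  X3 -> C S

CYK table (by increasing span):
  [0..0]={C,T1}  "b"  orig:{C}
  [1..1]={C,T1}  "b"  orig:{C}
  [2..2]={C,T1}  "b"  orig:{C}
  [0..1]={S}  "bb"
  [1..2]={S}  "bb"
  [0..2]={S,X3}  "bbb"  orig:{S}

S ∈ T[0,2] ⇒ YES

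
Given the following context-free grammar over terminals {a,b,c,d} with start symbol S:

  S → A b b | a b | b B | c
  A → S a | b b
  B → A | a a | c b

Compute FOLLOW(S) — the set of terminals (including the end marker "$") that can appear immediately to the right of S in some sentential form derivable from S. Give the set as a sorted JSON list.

FIRST iteration:
[1]
  A via A→b b: +{b}
  B via B→A: +{b}
  B via B→a a: +{a}
  B via B→c b: +{c}
  S via S→A b b: +{b}
  S via S→a b: +{a}
  S via S→c: +{c}
  FIRST(S)={a,b,c}  FIRST(A)={b}  FIRST(B)={a,b,c}
[2]
  A via A→S a: +{a,c}
  FIRST(S)={a,b,c}  FIRST(A)={a,b,c}  FIRST(B)={a,b,c}
[3] — fixpoint
  FIRST(S)={a,b,c}  FIRST(A)={a,b,c}  FIRST(B)={a,b,c}

FOLLOW sets:
seed FOLLOW(S) with $
round 1:
  A→S a: FOLLOW(S) ⊇ FIRST(a) = {a}; new: +{a}
  S→A b b: FOLLOW(A) ⊇ FIRST(b) = {b}; new: +{b}
  S→b B: FOLLOW(B) ⊇ FOLLOW(S) ⊇ {$,a}; new: +{$,a}
  FOLLOW[S]={$,a}  FOLLOW[A]={b}  FOLLOW[B]={$,a}
round 2:
  B→A: FOLLOW(A) ⊇ FOLLOW(B) ⊇ {$,a}; new: +{$,a}
  FOLLOW[S]={$,a}  FOLLOW[A]={$,a,b}  FOLLOW[B]={$,a}
round 3: (no change)
  FOLLOW[S]={$,a}  FOLLOW[A]={$,a,b}  FOLLOW[B]={$,a}

FOLLOW(S) = ["$", "a"]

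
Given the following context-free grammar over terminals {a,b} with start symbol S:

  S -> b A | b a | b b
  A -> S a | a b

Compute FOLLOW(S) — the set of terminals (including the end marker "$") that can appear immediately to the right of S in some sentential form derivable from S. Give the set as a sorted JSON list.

FIRST iteration:
iter 1:
  A via A→a b: +{a}
  S via S→b A: +{b}
  FIRST[S]={b}  FIRST[A]={a}
iter 2:
  A via A→S a: +{b}
  FIRST[S]={b}  FIRST[A]={a,b}
iter 3: done
  FIRST[S]={b}  FIRST[A]={a,b}

FOLLOW iteration:
seed FOLLOW(S) with $
iter 1:
  A→S a: FOLLOW(S) ⊇ FIRST(a) = {a}; new: +{a}
  S→b A: FOLLOW(A) ⊇ FOLLOW(S) ⊇ {$,a}; new: +{$,a}
  FOLLOW(S)={$,a}  FOLLOW(A)={$,a}
iter 2: (stable)
  FOLLOW(S)={$,a}  FOLLOW(A)={$,a}

FOLLOW(S) = ["$", "a"]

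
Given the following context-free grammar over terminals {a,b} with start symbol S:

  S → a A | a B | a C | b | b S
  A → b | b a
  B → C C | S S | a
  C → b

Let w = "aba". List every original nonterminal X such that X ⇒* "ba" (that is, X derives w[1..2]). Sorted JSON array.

Convert to CNF:
  S -> T0 S | T1 A | T1 B | T1 C | b
  A -> T0 T1 | b
  B -> C C | S S | a
  C -> b
  T0 -> b
  T1 -> a

CYK table (by increasing span) — only the sub-triangle for w[1..2]:
  [1..1]={A,C,S,T0}  "b"  orig:{A,C,S}
  [2..2]={B,T1}  "a"  orig:{B}
  [1..2]={A}  "ba"

Original NTs in T[1,2] deriving "ba": ["A"]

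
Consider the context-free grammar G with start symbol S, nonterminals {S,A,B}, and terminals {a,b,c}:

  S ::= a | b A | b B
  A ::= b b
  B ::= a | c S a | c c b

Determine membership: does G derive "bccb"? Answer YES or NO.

CNF form of G:
  S -> T0 A | T0 B | a
  A -> T0 T0
  B -> T1 X3 | T1 X4 | a
  T0 -> b
  T1 -> c
  T2 -> a
  X3 -> S T2
  X4 -> T1 T0

CYK table (by increasing span):
  [0..0]={T0}  "b"  orig:{}
  [1..1]={T1}  "c"  orig:{}
  [2..2]={T1}  "c"  orig:{}
  [3..3]={T0}  "b"  orig:{}
  [0..1]=∅  "bc"
  [1..2]=∅  "cc"
  [2..3]={X4}  "cb"  orig:{}
  [0..2]=∅  "bcc"
  [1..3]={B}  "ccb"
  [0..3]={S}  "bccb"

S ∈ T[0,3] ⇒ YES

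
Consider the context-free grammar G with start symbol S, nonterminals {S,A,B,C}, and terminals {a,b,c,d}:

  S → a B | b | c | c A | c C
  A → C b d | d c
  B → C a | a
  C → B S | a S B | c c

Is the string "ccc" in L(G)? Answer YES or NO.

CNF form of G:
  S -> T2 A | T2 C | T3 B | b | c
  A -> C X4 | T1 T2
  B -> C T3 | a
  C -> B S | T2 T2 | T3 X5
  T0 -> b
  T1 -> d
  T2 -> c
  T3 -> a
  X4 -> T0 T1
  X5 -> S B

Fill CYK table bottom-up:
  cell(0,0) c: {S,T2}  orig:{S}
  cell(1,1) c: {S,T2}  orig:{S}
  cell(2,2) c: {S,T2}  orig:{S}
  cell(0,1) cc: {C}
  cell(1,2) cc: {C}
  cell(0,2) ccc: {S}

S ∈ T[0,2] ⇒ YES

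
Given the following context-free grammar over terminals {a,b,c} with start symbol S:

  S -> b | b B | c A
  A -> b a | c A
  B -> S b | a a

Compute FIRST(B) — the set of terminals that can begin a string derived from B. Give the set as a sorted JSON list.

FIRST sets, iterate to fixpoint:
round 1:
  A via A→b a: +{b}
  A via A→c A: +{c}
  B via B→a a: +{a}
  S via S→b: +{b}
  S via S→c A: +{c}
  FIRST(S)={b,c}  FIRST(A)={b,c}  FIRST(B)={a}
round 2:
  B via B→S b: +{b,c}
  FIRST(S)={b,c}  FIRST(A)={b,c}  FIRST(B)={a,b,c}
round 3: — fixpoint
  FIRST(S)={b,c}  FIRST(A)={b,c}  FIRST(B)={a,b,c}

FIRST(B) = ["a", "b", "c"]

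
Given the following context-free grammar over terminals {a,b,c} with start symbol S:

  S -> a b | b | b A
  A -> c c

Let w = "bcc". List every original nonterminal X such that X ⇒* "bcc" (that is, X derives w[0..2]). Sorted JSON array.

Convert to CNF:
  S -> T1 T2 | T2 A | b
  A -> T0 T0
  T0 -> c
  T1 -> a
  T2 -> b

CYK table (by increasing span) — only the sub-triangle for w[0..2]:
  T[0,0] 'b' = {S,T2}  orig:{S}
  T[1,1] 'c' = {T0}  orig:{}
  T[2,2] 'c' = {T0}  orig:{}
  T[0,1] 'bc' = ∅
  T[1,2] 'cc' = {A}
  T[0,2] 'bcc' = {S}

Original NTs in T[0,2] deriving "bcc": ["S"]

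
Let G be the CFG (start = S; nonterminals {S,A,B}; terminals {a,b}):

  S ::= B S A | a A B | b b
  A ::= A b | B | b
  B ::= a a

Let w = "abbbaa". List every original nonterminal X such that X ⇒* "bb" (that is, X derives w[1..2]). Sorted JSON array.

Convert to CNF:
  S -> B X2 | T0 T0 | T1 X3
  A -> A T0 | T1 T1 | b
  B -> T1 T1
  T0 -> b
  T1 -> a
  X2 -> S A
  X3 -> A B

CYK table (by increasing span), restricted to cells inside w[1..2]:
  cell(1,1) b: {A,T0}  orig:{A}
  cell(2,2) b: {A,T0}  orig:{A}
  cell(1,2) bb: {A,S}

Original NTs in T[1,2] deriving "bb": ["A", "S"]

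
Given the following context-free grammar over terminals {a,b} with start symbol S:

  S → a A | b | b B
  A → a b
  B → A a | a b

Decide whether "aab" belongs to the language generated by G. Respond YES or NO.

CNF form of G:
  S -> T0 A | T1 B | b
  A -> T0 T1
  B -> A T0 | T0 T1
  T0 -> a
  T1 -> b

CYK fill:
  T[0,0] 'a' = {T0}  orig:{}
  T[1,1] 'a' = {T0}  orig:{}
  T[2,2] 'b' = {S,T1}  orig:{S}
  T[0,1] 'aa' = ∅
  T[1,2] 'ab' = {A,B}
  T[0,2] 'aab' = {S}

S ∈ T[0,2] ⇒ YES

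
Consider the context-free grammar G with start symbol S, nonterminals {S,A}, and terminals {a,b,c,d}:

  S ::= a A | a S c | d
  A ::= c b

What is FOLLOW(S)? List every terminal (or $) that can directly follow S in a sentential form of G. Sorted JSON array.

FIRST sets, iterate to fixpoint:
iter 1:
  A via A→c b: +{c}
  S via S→a A: +{a}
  S via S→d: +{d}
  FIRST(S)={a,d}  FIRST(A)={c}
iter 2: (stable)
  FIRST(S)={a,d}  FIRST(A)={c}

FOLLOW iteration:
FOLLOW(S) := {$}
[1]
  S→a A: FOLLOW(A) ⊇ FOLLOW(S) ⊇ {$}; new: +{$}
  S→a S c: FOLLOW(S) ⊇ FIRST(c) = {c}; new: +{c}
  FOLLOW[S]={$,c}  FOLLOW[A]={$}
[2]
  S→a A: FOLLOW(A) ⊇ FOLLOW(S) ⊇ {$,c}; new: +{c}
  FOLLOW[S]={$,c}  FOLLOW[A]={$,c}
[3] — fixpoint
  FOLLOW[S]={$,c}  FOLLOW[A]={$,c}

FOLLOW(S) = ["$", "c"]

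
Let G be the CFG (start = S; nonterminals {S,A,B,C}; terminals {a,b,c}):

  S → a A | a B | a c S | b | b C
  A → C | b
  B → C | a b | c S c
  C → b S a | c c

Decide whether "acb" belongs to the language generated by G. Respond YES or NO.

Convert to CNF:
  S -> T0 C | T1 A | T1 B | T1 X7 | b
  A -> T0 X3 | T2 T2 | b
  B -> T0 X4 | T1 T0 | T2 T2 | T2 X5
  C -> T0 X6 | T2 T2
  T0 -> b
  T1 -> a
  T2 -> c
  X3 -> S T1
  X4 -> S T1
  X5 -> S T2
  X6 -> S T1
  X7 -> T2 S

Fill CYK table bottom-up:
  [0..0]={T1}  "a"  orig:{}
  [1..1]={T2}  "c"  orig:{}
  [2..2]={A,S,T0}  "b"  orig:{A,S}
  [0..1]=∅  "ac"
  [1..2]={X7}  "cb"  orig:{}
  [0..2]={S}  "acb"

S ∈ T[0,2] ⇒ YES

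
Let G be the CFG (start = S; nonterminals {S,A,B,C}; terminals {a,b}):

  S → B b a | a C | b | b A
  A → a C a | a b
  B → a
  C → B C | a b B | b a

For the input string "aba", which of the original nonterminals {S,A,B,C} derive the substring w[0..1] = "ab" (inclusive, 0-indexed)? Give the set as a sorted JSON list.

Convert to CNF:
  S -> B X4 | T0 C | T1 A | b
  A -> T0 T1 | T0 X2
  B -> a
  C -> B C | T0 X3 | T1 T0
  T0 -> a
  T1 -> b
  X2 -> C T0
  X3 -> T1 B
  X4 -> T1 T0

CYK table (by increasing span), restricted to cells inside w[0..1]:
  cell(0,0) a: {B,T0}  orig:{B}
  cell(1,1) b: {S,T1}  orig:{S}
  cell(0,1) ab: {A}

Original NTs in T[0,1] deriving "ab": ["A"]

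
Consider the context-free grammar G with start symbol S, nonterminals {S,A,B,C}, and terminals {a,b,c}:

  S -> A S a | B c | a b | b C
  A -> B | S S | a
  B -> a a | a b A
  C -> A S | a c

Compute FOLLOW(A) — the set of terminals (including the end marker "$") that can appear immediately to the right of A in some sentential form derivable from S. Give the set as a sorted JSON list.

FIRST iteration:
pass 1:
  A via A→a: +{a}
  B via B→a a: +{a}
  C via C→A S: +{a}
  S via S→A S a: +{a}
  S via S→b C: +{b}
  FIRST[S]={a,b}  FIRST[A]={a}  FIRST[B]={a}  FIRST[C]={a}
pass 2:
  A via A→S S: +{b}
  C via C→A S: +{b}
  FIRST[S]={a,b}  FIRST[A]={a,b}  FIRST[B]={a}  FIRST[C]={a,b}
pass 3: (no change)
  FIRST[S]={a,b}  FIRST[A]={a,b}  FIRST[B]={a}  FIRST[C]={a,b}

Compute FOLLOW by fixpoint:
initialize: $ ∈ FOLLOW(S)
iter 1:
  A→S S: FOLLOW(S) ⊇ FIRST(S) = {a,b}; new: +{a,b}
  C→A S: FOLLOW(A) ⊇ FIRST(S) = {a,b}; new: +{a,b}
  S→B c: FOLLOW(B) ⊇ FIRST(c) = {c}; new: +{c}
  S→b C: FOLLOW(C) ⊇ FOLLOW(S) ⊇ {$,a,b}; new: +{$,a,b}
  S: {$,a,b}  A: {a,b}  B: {c}  C: {$,a,b}
iter 2:
  A→B: FOLLOW(B) ⊇ FOLLOW(A) ⊇ {a,b}; new: +{a,b}
  B→a b A: FOLLOW(A) ⊇ FOLLOW(B) ⊇ {a,b,c}; new: +{c}
  S: {$,a,b}  A: {a,b,c}  B: {a,b,c}  C: {$,a,b}
iter 3:
  A→S S: FOLLOW(S) ⊇ FOLLOW(A) ⊇ {a,b,c}; new: +{c}
  S→b C: FOLLOW(C) ⊇ FOLLOW(S) ⊇ {$,a,b,c}; new: +{c}
  S: {$,a,b,c}  A: {a,b,c}  B: {a,b,c}  C: {$,a,b,c}
iter 4: — fixpoint
  S: {$,a,b,c}  A: {a,b,c}  B: {a,b,c}  C: {$,a,b,c}

FOLLOW(A) = ["a", "b", "c"]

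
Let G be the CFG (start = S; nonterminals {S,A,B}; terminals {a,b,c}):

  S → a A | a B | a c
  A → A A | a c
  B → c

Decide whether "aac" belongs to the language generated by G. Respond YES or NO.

CNF form of G:
  S -> T0 A | T0 B | T0 T1
  A -> A A | T0 T1
  B -> c
  T0 -> a
  T1 -> c

CYK table (by increasing span):
  cell(0,0) a: {T0}  orig:{}
  cell(1,1) a: {T0}  orig:{}
  cell(2,2) c: {B,T1}  orig:{B}
  cell(0,1) aa: ∅
  cell(1,2) ac: {A,S}
  cell(0,2) aac: {S}

S ∈ T[0,2] ⇒ YES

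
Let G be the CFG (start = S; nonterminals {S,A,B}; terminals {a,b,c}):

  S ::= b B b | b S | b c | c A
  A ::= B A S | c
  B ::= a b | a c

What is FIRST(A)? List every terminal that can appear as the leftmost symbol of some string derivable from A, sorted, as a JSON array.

FIRST sets, iterate to fixpoint:
round 1:
  A via A→c: +{c}
  B via B→a b: +{a}
  S via S→b B b: +{b}
  S via S→c A: +{c}
  FIRST(S)={b,c}  FIRST(A)={c}  FIRST(B)={a}
round 2:
  A via A→B A S: +{a}
  FIRST(S)={b,c}  FIRST(A)={a,c}  FIRST(B)={a}
round 3: — fixpoint
  FIRST(S)={b,c}  FIRST(A)={a,c}  FIRST(B)={a}

FIRST(A) = ["a", "c"]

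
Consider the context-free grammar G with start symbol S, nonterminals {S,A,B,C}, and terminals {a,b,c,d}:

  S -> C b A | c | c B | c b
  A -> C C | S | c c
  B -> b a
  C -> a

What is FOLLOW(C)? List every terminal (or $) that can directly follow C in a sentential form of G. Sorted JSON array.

Compute FIRST by fixpoint:
[1]
  A via A→c c: +{c}
  B via B→b a: +{b}
  C via C→a: +{a}
  S via S→C b A: +{a}
  S via S→c: +{c}
  FIRST[S]={a,c}  FIRST[A]={c}  FIRST[B]={b}  FIRST[C]={a}
[2]
  A via A→C C: +{a}
  FIRST[S]={a,c}  FIRST[A]={a,c}  FIRST[B]={b}  FIRST[C]={a}
[3] (no change)
  FIRST[S]={a,c}  FIRST[A]={a,c}  FIRST[B]={b}  FIRST[C]={a}

FOLLOW sets:
initialize: $ ∈ FOLLOW(S)
round 1:
  A→C C: FOLLOW(C) ⊇ FIRST(C) = {a}; new: +{a}
  S→C b A: FOLLOW(C) ⊇ FIRST(b) = {b}; new: +{b}
  S→C b A: FOLLOW(A) ⊇ FOLLOW(S) ⊇ {$}; new: +{$}
  S→c B: FOLLOW(B) ⊇ FOLLOW(S) ⊇ {$}; new: +{$}
  FOLLOW[S]={$}  FOLLOW[A]={$}  FOLLOW[B]={$}  FOLLOW[C]={a,b}
round 2:
  A→C C: FOLLOW(C) ⊇ FOLLOW(A) ⊇ {$}; new: +{$}
  FOLLOW[S]={$}  FOLLOW[A]={$}  FOLLOW[B]={$}  FOLLOW[C]={$,a,b}
round 3: (no change)
  FOLLOW[S]={$}  FOLLOW[A]={$}  FOLLOW[B]={$}  FOLLOW[C]={$,a,b}

FOLLOW(C) = ["$", "a", "b"]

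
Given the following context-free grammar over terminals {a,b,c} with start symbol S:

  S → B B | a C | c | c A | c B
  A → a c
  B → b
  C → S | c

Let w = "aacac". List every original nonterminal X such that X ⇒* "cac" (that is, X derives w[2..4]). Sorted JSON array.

CNF form of G:
  S -> B B | T0 C | T1 A | T1 B | c
  A -> T0 T1
  B -> b
  C -> B B | T0 C | T1 A | T1 B | c
  T0 -> a
  T1 -> c

Fill CYK table bottom-up — only the sub-triangle for w[2..4]:
  cell(2,2) c: {C,S,T1}  orig:{C,S}
  cell(3,3) a: {T0}  orig:{}
  cell(4,4) c: {C,S,T1}  orig:{C,S}
  cell(2,3) ca: ∅
  cell(3,4) ac: {A,C,S}
  cell(2,4) cac: {C,S}

Original NTs in T[2,4] deriving "cac": ["C", "S"]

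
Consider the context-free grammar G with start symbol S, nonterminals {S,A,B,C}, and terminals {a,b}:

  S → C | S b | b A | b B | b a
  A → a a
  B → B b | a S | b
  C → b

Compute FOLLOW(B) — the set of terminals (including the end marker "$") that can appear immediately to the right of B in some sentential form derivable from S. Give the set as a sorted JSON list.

FIRST iteration:
pass 1:
  A via A→a a: +{a}
  B via B→a S: +{a}
  B via B→b: +{b}
  C via C→b: +{b}
  S via S→C: +{b}
  FIRST[S]={b}  FIRST[A]={a}  FIRST[B]={a,b}  FIRST[C]={b}
pass 2: done
  FIRST[S]={b}  FIRST[A]={a}  FIRST[B]={a,b}  FIRST[C]={b}

Compute FOLLOW by fixpoint:
FOLLOW(S) := {$}
iter 1:
  B→B b: FOLLOW(B) ⊇ FIRST(b) = {b}; new: +{b}
  B→a S: FOLLOW(S) ⊇ FOLLOW(B) ⊇ {b}; new: +{b}
  S→C: FOLLOW(C) ⊇ FOLLOW(S) ⊇ {$,b}; new: +{$,b}
  S→b A: FOLLOW(A) ⊇ FOLLOW(S) ⊇ {$,b}; new: +{$,b}
  S→b B: FOLLOW(B) ⊇ FOLLOW(S) ⊇ {$,b}; new: +{$}
  FOLLOW(S)={$,b}  FOLLOW(A)={$,b}  FOLLOW(B)={$,b}  FOLLOW(C)={$,b}
iter 2: (no change)
  FOLLOW(S)={$,b}  FOLLOW(A)={$,b}  FOLLOW(B)={$,b}  FOLLOW(C)={$,b}

FOLLOW(B) = ["$", "b"]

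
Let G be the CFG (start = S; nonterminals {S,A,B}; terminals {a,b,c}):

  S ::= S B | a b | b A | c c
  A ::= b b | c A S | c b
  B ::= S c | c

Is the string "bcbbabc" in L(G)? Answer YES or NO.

Convert to CNF:
  S -> S B | T0 A | T1 T1 | T2 T0
  A -> T0 T0 | T1 T0 | T1 X3
  B -> S T1 | c
  T0 -> b
  T1 -> c
  T2 -> a
  X3 -> A S

CYK table (by increasing span):
  cell(0,0) b: {T0}  orig:{}
  cell(1,1) c: {B,T1}  orig:{B}
  cell(2,2) b: {T0}  orig:{}
  cell(3,3) b: {T0}  orig:{}
  cell(4,4) a: {T2}  orig:{}
  cell(5,5) b: {T0}  orig:{}
  cell(6,6) c: {B,T1}  orig:{B}
  cell(0,1) bc: ∅
  cell(1,2) cb: {A}
  cell(2,3) bb: {A}
  cell(3,4) ba: ∅
  cell(4,5) ab: {S}
  cell(5,6) bc: ∅
  cell(0,2) bcb: {S}
  cell(1,3) cbb: ∅
  cell(2,4) bba: ∅
  cell(3,5) bab: ∅
  cell(4,6) abc: {B,S}
  cell(0,3) bcbb: ∅
  cell(1,4) cbba: ∅
  cell(2,5) bbab: {X3}  orig:{}
  cell(3,6) babc: ∅
  cell(0,4) bcbba: ∅
  cell(1,5) cbbab: {A}
  cell(2,6) bbabc: {X3}  orig:{}
  cell(0,5) bcbbab: {S}
  cell(1,6) cbbabc: {A}
  cell(0,6) bcbbabc: {B,S}

S ∈ T[0,6] ⇒ YES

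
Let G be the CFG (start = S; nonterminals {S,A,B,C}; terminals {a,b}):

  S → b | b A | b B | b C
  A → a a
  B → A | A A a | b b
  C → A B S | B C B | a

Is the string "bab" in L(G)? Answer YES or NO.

CNF form of G:
  S -> T1 A | T1 B | T1 C | b
  A -> T0 T0
  B -> A X2 | T0 T0 | T1 T1
  C -> A X3 | B X4 | a
  T0 -> a
  T1 -> b
  X2 -> A T0
  X3 -> B S
  X4 -> C B

CYK table (by increasing span):
  T[0,0] 'b' = {S,T1}  orig:{S}
  T[1,1] 'a' = {C,T0}  orig:{C}
  T[2,2] 'b' = {S,T1}  orig:{S}
  T[0,1] 'ba' = {S}
  T[1,2] 'ab' = ∅
  T[0,2] 'bab' = ∅

S ∉ T[0,2] ⇒ NO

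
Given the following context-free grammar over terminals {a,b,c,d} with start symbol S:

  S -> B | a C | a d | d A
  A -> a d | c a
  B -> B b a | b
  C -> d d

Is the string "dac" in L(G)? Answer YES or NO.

Convert to CNF:
  S -> B X5 | T0 C | T0 T1 | T1 A | b
  A -> T0 T1 | T2 T0
  B -> B X4 | b
  C -> T1 T1
  T0 -> a
  T1 -> d
  T2 -> c
  T3 -> b
  X4 -> T3 T0
  X5 -> T3 T0

CYK fill:
  T[0,0] 'd' = {T1}  orig:{}
  T[1,1] 'a' = {T0}  orig:{}
  T[2,2] 'c' = {T2}  orig:{}
  T[0,1] 'da' = ∅
  T[1,2] 'ac' = ∅
  T[0,2] 'dac' = ∅

S ∉ T[0,2] ⇒ NO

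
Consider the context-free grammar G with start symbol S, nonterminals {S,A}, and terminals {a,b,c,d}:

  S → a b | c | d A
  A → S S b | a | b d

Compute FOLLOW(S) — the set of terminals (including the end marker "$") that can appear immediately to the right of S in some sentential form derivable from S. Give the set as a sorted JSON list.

FIRST iteration:
round 1:
  A via A→a: +{a}
  A via A→b d: +{b}
  S via S→a b: +{a}
  S via S→c: +{c}
  S via S→d A: +{d}
  FIRST(S)={a,c,d}  FIRST(A)={a,b}
round 2:
  A via A→S S b: +{c,d}
  FIRST(S)={a,c,d}  FIRST(A)={a,b,c,d}
round 3: (no change)
  FIRST(S)={a,c,d}  FIRST(A)={a,b,c,d}

FOLLOW sets:
seed FOLLOW(S) with $
iter 1:
  A→S S b: FOLLOW(S) ⊇ FIRST(S) = {a,c,d}; new: +{a,c,d}
  A→S S b: FOLLOW(S) ⊇ FIRST(b) = {b}; new: +{b}
  S→d A: FOLLOW(A) ⊇ FOLLOW(S) ⊇ {$,a,b,c,d}; new: +{$,a,b,c,d}
  FOLLOW(S)={$,a,b,c,d}  FOLLOW(A)={$,a,b,c,d}
iter 2: done
  FOLLOW(S)={$,a,b,c,d}  FOLLOW(A)={$,a,b,c,d}

FOLLOW(S) = ["$", "a", "b", "c", "d"]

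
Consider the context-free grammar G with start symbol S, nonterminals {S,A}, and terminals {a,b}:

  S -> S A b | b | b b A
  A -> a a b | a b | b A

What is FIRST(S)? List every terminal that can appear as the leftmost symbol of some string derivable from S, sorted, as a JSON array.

Compute FIRST by fixpoint:
iter 1:
  A via A→a a b: +{a}
  A via A→b A: +{b}
  S via S→b: +{b}
  FIRST[S]={b}  FIRST[A]={a,b}
iter 2: done
  FIRST[S]={b}  FIRST[A]={a,b}

FIRST(S) = ["b"]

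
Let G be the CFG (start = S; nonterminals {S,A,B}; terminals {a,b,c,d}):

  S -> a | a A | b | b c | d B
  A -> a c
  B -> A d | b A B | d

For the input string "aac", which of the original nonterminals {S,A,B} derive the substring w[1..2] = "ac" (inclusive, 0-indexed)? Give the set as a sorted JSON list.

CNF form of G:
  S -> T0 A | T2 B | T3 T1 | a | b
  A -> T0 T1
  B -> A T2 | T3 X4 | d
  T0 -> a
  T1 -> c
  T2 -> d
  T3 -> b
  X4 -> A B

CYK fill, restricted to cells inside w[1..2]:
  T[1,1] 'a' = {S,T0}  orig:{S}
  T[2,2] 'c' = {T1}  orig:{}
  T[1,2] 'ac' = {A}

Original NTs in T[1,2] deriving "ac": ["A"]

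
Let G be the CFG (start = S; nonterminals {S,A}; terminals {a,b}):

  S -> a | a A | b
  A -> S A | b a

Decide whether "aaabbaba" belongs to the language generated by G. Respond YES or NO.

CNF form of G:
  S -> T1 A | a | b
  A -> S A | T0 T1
  T0 -> b
  T1 -> a

CYK table (by increasing span):
  T[0,0] 'a' = {S,T1}  orig:{S}
  T[1,1] 'a' = {S,T1}  orig:{S}
  T[2,2] 'a' = {S,T1}  orig:{S}
  T[3,3] 'b' = {S,T0}  orig:{S}
  T[4,4] 'b' = {S,T0}  orig:{S}
  T[5,5] 'a' = {S,T1}  orig:{S}
  T[6,6] 'b' = {S,T0}  orig:{S}
  T[7,7] 'a' = {S,T1}  orig:{S}
  T[0,1] 'aa' = ∅
  T[1,2] 'aa' = ∅
  T[2,3] 'ab' = ∅
  T[3,4] 'bb' = ∅
  T[4,5] 'ba' = {A}
  T[5,6] 'ab' = ∅
  T[6,7] 'ba' = {A}
  T[0,2] 'aaa' = ∅
  T[1,3] 'aab' = ∅
  T[2,4] 'abb' = ∅
  T[3,5] 'bba' = {A}
  T[4,6] 'bab' = ∅
  T[5,7] 'aba' = {A,S}
  T[0,3] 'aaab' = ∅
  T[1,4] 'aabb' = ∅
  T[2,5] 'abba' = {A,S}
  T[3,6] 'bbab' = ∅
  T[4,7] 'baba' = {A}
  T[0,4] 'aaabb' = ∅
  T[1,5] 'aabba' = {A,S}
  T[2,6] 'abbab' = ∅
  T[3,7] 'bbaba' = {A}
  T[0,5] 'aaabba' = {A,S}
  T[1,6] 'aabbab' = ∅
  T[2,7] 'abbaba' = {A,S}
  T[0,6] 'aaabbab' = ∅
  T[1,7] 'aabbaba' = {A,S}
  T[0,7] 'aaabbaba' = {A,S}

S ∈ T[0,7] ⇒ YES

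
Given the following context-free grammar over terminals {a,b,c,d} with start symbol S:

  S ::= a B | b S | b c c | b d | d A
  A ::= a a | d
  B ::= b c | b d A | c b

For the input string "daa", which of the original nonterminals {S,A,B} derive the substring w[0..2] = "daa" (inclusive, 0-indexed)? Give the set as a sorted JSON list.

CNF form of G:
  S -> T0 B | T1 S | T1 T3 | T1 X5 | T3 A
  A -> T0 T0 | d
  B -> T1 T2 | T1 X4 | T2 T1
  T0 -> a
  T1 -> b
  T2 -> c
  T3 -> d
  X4 -> T3 A
  X5 -> T2 T2

Fill CYK table bottom-up, restricted to cells inside w[0..2]:
  [0..0]={A,T3}  "d"  orig:{A}
  [1..1]={T0}  "a"  orig:{}
  [2..2]={T0}  "a"  orig:{}
  [0..1]=∅  "da"
  [1..2]={A}  "aa"
  [0..2]={S,X4}  "daa"  orig:{S}

Original NTs in T[0,2] deriving "daa": ["S"]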